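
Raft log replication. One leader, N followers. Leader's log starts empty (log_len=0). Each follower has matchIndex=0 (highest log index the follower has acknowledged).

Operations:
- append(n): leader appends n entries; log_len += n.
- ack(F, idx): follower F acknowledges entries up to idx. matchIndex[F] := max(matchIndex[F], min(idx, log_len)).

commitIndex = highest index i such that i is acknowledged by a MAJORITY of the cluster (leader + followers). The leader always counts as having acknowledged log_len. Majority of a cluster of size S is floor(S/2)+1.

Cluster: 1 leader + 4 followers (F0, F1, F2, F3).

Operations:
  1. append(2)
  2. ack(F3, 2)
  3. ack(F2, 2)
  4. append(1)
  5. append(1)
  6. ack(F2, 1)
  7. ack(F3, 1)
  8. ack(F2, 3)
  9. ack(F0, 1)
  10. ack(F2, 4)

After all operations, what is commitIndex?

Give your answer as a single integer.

Op 1: append 2 -> log_len=2
Op 2: F3 acks idx 2 -> match: F0=0 F1=0 F2=0 F3=2; commitIndex=0
Op 3: F2 acks idx 2 -> match: F0=0 F1=0 F2=2 F3=2; commitIndex=2
Op 4: append 1 -> log_len=3
Op 5: append 1 -> log_len=4
Op 6: F2 acks idx 1 -> match: F0=0 F1=0 F2=2 F3=2; commitIndex=2
Op 7: F3 acks idx 1 -> match: F0=0 F1=0 F2=2 F3=2; commitIndex=2
Op 8: F2 acks idx 3 -> match: F0=0 F1=0 F2=3 F3=2; commitIndex=2
Op 9: F0 acks idx 1 -> match: F0=1 F1=0 F2=3 F3=2; commitIndex=2
Op 10: F2 acks idx 4 -> match: F0=1 F1=0 F2=4 F3=2; commitIndex=2

Answer: 2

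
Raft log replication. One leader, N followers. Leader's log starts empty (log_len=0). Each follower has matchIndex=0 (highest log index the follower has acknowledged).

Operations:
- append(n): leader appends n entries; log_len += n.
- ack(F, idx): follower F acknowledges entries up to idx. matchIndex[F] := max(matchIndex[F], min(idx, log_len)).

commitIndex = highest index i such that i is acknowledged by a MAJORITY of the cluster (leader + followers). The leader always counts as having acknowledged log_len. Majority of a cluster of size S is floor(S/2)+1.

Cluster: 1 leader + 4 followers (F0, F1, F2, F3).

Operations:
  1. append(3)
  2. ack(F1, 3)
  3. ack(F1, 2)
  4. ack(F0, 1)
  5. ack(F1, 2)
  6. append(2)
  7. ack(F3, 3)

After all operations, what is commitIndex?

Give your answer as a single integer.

Answer: 3

Derivation:
Op 1: append 3 -> log_len=3
Op 2: F1 acks idx 3 -> match: F0=0 F1=3 F2=0 F3=0; commitIndex=0
Op 3: F1 acks idx 2 -> match: F0=0 F1=3 F2=0 F3=0; commitIndex=0
Op 4: F0 acks idx 1 -> match: F0=1 F1=3 F2=0 F3=0; commitIndex=1
Op 5: F1 acks idx 2 -> match: F0=1 F1=3 F2=0 F3=0; commitIndex=1
Op 6: append 2 -> log_len=5
Op 7: F3 acks idx 3 -> match: F0=1 F1=3 F2=0 F3=3; commitIndex=3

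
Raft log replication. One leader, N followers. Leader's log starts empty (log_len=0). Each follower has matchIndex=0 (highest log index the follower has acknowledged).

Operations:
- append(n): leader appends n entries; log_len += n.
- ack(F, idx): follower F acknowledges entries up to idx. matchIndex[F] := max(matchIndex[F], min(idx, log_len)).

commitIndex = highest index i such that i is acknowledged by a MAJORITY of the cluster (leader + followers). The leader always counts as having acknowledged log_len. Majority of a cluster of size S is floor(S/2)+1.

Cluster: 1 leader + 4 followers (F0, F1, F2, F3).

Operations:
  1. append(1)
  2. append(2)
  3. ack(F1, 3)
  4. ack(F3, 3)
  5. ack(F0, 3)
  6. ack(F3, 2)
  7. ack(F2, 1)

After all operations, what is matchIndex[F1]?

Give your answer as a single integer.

Answer: 3

Derivation:
Op 1: append 1 -> log_len=1
Op 2: append 2 -> log_len=3
Op 3: F1 acks idx 3 -> match: F0=0 F1=3 F2=0 F3=0; commitIndex=0
Op 4: F3 acks idx 3 -> match: F0=0 F1=3 F2=0 F3=3; commitIndex=3
Op 5: F0 acks idx 3 -> match: F0=3 F1=3 F2=0 F3=3; commitIndex=3
Op 6: F3 acks idx 2 -> match: F0=3 F1=3 F2=0 F3=3; commitIndex=3
Op 7: F2 acks idx 1 -> match: F0=3 F1=3 F2=1 F3=3; commitIndex=3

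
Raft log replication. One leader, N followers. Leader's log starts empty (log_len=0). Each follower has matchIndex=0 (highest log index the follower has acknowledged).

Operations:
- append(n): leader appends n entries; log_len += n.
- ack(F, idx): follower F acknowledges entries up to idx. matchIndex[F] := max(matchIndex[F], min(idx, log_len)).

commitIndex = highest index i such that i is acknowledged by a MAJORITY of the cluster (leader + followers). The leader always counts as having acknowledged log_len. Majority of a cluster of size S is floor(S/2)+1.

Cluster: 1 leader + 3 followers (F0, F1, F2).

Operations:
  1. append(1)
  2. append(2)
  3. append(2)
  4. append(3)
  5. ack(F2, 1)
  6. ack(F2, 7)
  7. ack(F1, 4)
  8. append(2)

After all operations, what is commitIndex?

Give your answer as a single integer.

Answer: 4

Derivation:
Op 1: append 1 -> log_len=1
Op 2: append 2 -> log_len=3
Op 3: append 2 -> log_len=5
Op 4: append 3 -> log_len=8
Op 5: F2 acks idx 1 -> match: F0=0 F1=0 F2=1; commitIndex=0
Op 6: F2 acks idx 7 -> match: F0=0 F1=0 F2=7; commitIndex=0
Op 7: F1 acks idx 4 -> match: F0=0 F1=4 F2=7; commitIndex=4
Op 8: append 2 -> log_len=10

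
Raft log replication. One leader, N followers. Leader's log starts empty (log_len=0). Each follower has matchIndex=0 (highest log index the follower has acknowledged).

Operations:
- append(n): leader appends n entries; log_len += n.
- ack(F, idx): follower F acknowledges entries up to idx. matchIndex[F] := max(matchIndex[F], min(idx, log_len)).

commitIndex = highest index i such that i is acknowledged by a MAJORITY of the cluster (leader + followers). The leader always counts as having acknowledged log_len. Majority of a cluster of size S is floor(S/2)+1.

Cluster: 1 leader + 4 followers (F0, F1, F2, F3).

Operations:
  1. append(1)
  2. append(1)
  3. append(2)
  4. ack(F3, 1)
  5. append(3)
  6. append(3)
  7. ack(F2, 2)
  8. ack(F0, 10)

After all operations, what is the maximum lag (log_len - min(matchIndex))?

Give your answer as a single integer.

Op 1: append 1 -> log_len=1
Op 2: append 1 -> log_len=2
Op 3: append 2 -> log_len=4
Op 4: F3 acks idx 1 -> match: F0=0 F1=0 F2=0 F3=1; commitIndex=0
Op 5: append 3 -> log_len=7
Op 6: append 3 -> log_len=10
Op 7: F2 acks idx 2 -> match: F0=0 F1=0 F2=2 F3=1; commitIndex=1
Op 8: F0 acks idx 10 -> match: F0=10 F1=0 F2=2 F3=1; commitIndex=2

Answer: 10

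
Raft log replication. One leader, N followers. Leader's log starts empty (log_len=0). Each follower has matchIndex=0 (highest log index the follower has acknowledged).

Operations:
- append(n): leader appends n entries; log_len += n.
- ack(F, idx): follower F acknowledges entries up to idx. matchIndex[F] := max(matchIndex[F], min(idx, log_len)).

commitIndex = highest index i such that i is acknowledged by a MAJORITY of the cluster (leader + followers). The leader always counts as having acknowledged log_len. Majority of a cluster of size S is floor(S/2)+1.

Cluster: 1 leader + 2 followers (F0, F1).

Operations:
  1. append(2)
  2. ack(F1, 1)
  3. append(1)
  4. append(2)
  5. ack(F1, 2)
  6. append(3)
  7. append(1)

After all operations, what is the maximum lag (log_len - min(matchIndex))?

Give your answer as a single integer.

Answer: 9

Derivation:
Op 1: append 2 -> log_len=2
Op 2: F1 acks idx 1 -> match: F0=0 F1=1; commitIndex=1
Op 3: append 1 -> log_len=3
Op 4: append 2 -> log_len=5
Op 5: F1 acks idx 2 -> match: F0=0 F1=2; commitIndex=2
Op 6: append 3 -> log_len=8
Op 7: append 1 -> log_len=9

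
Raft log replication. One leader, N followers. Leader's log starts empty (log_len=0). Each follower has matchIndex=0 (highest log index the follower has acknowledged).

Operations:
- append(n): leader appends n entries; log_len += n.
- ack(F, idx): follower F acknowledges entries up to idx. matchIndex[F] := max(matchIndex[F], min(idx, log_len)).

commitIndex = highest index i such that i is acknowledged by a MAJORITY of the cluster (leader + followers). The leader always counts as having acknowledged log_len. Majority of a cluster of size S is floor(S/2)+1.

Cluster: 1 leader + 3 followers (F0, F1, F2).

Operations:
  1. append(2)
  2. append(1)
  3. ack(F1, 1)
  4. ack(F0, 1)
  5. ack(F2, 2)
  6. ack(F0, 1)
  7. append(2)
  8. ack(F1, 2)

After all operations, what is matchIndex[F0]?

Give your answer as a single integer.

Answer: 1

Derivation:
Op 1: append 2 -> log_len=2
Op 2: append 1 -> log_len=3
Op 3: F1 acks idx 1 -> match: F0=0 F1=1 F2=0; commitIndex=0
Op 4: F0 acks idx 1 -> match: F0=1 F1=1 F2=0; commitIndex=1
Op 5: F2 acks idx 2 -> match: F0=1 F1=1 F2=2; commitIndex=1
Op 6: F0 acks idx 1 -> match: F0=1 F1=1 F2=2; commitIndex=1
Op 7: append 2 -> log_len=5
Op 8: F1 acks idx 2 -> match: F0=1 F1=2 F2=2; commitIndex=2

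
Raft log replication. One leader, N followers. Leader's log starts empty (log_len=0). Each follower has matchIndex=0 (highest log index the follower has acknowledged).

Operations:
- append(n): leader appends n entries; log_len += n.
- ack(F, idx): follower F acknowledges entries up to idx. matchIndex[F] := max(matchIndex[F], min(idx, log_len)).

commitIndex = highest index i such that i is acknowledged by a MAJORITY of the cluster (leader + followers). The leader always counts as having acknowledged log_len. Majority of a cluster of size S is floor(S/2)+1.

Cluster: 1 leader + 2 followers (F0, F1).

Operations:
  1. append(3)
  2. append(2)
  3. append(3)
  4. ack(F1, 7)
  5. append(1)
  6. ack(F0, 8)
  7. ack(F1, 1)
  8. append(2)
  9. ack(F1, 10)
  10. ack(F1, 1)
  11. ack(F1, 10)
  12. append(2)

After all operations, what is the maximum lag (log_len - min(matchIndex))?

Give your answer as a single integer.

Answer: 5

Derivation:
Op 1: append 3 -> log_len=3
Op 2: append 2 -> log_len=5
Op 3: append 3 -> log_len=8
Op 4: F1 acks idx 7 -> match: F0=0 F1=7; commitIndex=7
Op 5: append 1 -> log_len=9
Op 6: F0 acks idx 8 -> match: F0=8 F1=7; commitIndex=8
Op 7: F1 acks idx 1 -> match: F0=8 F1=7; commitIndex=8
Op 8: append 2 -> log_len=11
Op 9: F1 acks idx 10 -> match: F0=8 F1=10; commitIndex=10
Op 10: F1 acks idx 1 -> match: F0=8 F1=10; commitIndex=10
Op 11: F1 acks idx 10 -> match: F0=8 F1=10; commitIndex=10
Op 12: append 2 -> log_len=13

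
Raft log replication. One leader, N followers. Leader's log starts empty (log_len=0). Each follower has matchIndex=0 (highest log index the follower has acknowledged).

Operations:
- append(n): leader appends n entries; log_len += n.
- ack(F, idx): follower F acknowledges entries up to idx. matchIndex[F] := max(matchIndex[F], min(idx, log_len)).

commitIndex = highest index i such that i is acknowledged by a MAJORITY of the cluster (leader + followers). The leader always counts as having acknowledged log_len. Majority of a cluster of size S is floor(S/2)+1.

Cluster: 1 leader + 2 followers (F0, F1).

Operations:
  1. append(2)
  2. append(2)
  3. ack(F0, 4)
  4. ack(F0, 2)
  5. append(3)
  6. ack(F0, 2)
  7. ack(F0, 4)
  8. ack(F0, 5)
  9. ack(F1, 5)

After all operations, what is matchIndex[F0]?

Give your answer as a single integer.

Answer: 5

Derivation:
Op 1: append 2 -> log_len=2
Op 2: append 2 -> log_len=4
Op 3: F0 acks idx 4 -> match: F0=4 F1=0; commitIndex=4
Op 4: F0 acks idx 2 -> match: F0=4 F1=0; commitIndex=4
Op 5: append 3 -> log_len=7
Op 6: F0 acks idx 2 -> match: F0=4 F1=0; commitIndex=4
Op 7: F0 acks idx 4 -> match: F0=4 F1=0; commitIndex=4
Op 8: F0 acks idx 5 -> match: F0=5 F1=0; commitIndex=5
Op 9: F1 acks idx 5 -> match: F0=5 F1=5; commitIndex=5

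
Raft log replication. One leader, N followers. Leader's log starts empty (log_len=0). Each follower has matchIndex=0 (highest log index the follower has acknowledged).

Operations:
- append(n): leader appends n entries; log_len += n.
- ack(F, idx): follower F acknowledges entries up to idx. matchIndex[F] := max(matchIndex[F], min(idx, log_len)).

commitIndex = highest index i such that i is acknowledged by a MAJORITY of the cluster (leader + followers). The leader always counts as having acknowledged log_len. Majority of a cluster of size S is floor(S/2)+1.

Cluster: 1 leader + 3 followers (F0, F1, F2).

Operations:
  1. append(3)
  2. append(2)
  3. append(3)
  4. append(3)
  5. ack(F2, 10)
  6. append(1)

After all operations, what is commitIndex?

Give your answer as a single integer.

Op 1: append 3 -> log_len=3
Op 2: append 2 -> log_len=5
Op 3: append 3 -> log_len=8
Op 4: append 3 -> log_len=11
Op 5: F2 acks idx 10 -> match: F0=0 F1=0 F2=10; commitIndex=0
Op 6: append 1 -> log_len=12

Answer: 0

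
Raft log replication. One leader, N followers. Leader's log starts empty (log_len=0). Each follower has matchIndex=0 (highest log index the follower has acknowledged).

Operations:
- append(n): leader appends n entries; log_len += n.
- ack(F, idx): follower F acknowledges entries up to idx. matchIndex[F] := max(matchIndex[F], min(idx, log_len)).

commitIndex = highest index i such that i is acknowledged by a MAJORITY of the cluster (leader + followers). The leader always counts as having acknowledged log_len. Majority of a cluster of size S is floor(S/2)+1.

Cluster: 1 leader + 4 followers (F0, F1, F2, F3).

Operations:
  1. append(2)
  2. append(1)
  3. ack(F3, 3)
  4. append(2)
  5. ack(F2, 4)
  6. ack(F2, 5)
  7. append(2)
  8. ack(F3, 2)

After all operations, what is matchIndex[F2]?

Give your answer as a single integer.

Answer: 5

Derivation:
Op 1: append 2 -> log_len=2
Op 2: append 1 -> log_len=3
Op 3: F3 acks idx 3 -> match: F0=0 F1=0 F2=0 F3=3; commitIndex=0
Op 4: append 2 -> log_len=5
Op 5: F2 acks idx 4 -> match: F0=0 F1=0 F2=4 F3=3; commitIndex=3
Op 6: F2 acks idx 5 -> match: F0=0 F1=0 F2=5 F3=3; commitIndex=3
Op 7: append 2 -> log_len=7
Op 8: F3 acks idx 2 -> match: F0=0 F1=0 F2=5 F3=3; commitIndex=3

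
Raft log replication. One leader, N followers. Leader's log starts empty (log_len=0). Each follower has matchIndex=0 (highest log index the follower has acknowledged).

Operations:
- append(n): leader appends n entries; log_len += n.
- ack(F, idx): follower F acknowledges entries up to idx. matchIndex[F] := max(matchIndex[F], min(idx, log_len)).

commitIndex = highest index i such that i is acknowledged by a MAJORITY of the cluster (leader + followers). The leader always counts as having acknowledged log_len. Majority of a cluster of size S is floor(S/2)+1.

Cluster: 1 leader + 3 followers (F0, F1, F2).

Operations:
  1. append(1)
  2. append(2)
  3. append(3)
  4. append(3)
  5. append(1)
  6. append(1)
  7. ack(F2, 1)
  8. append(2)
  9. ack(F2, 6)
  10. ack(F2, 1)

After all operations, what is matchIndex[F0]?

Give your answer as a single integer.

Answer: 0

Derivation:
Op 1: append 1 -> log_len=1
Op 2: append 2 -> log_len=3
Op 3: append 3 -> log_len=6
Op 4: append 3 -> log_len=9
Op 5: append 1 -> log_len=10
Op 6: append 1 -> log_len=11
Op 7: F2 acks idx 1 -> match: F0=0 F1=0 F2=1; commitIndex=0
Op 8: append 2 -> log_len=13
Op 9: F2 acks idx 6 -> match: F0=0 F1=0 F2=6; commitIndex=0
Op 10: F2 acks idx 1 -> match: F0=0 F1=0 F2=6; commitIndex=0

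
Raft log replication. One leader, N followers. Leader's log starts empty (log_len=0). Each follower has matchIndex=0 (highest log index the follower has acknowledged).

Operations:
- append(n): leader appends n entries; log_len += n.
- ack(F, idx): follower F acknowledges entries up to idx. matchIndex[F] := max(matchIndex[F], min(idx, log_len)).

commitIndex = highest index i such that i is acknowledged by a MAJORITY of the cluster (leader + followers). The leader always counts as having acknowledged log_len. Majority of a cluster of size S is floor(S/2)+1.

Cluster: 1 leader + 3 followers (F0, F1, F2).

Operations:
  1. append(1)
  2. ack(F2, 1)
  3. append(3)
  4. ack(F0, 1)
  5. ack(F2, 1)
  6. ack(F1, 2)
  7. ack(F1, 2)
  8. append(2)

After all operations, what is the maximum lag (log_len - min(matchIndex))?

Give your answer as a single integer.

Op 1: append 1 -> log_len=1
Op 2: F2 acks idx 1 -> match: F0=0 F1=0 F2=1; commitIndex=0
Op 3: append 3 -> log_len=4
Op 4: F0 acks idx 1 -> match: F0=1 F1=0 F2=1; commitIndex=1
Op 5: F2 acks idx 1 -> match: F0=1 F1=0 F2=1; commitIndex=1
Op 6: F1 acks idx 2 -> match: F0=1 F1=2 F2=1; commitIndex=1
Op 7: F1 acks idx 2 -> match: F0=1 F1=2 F2=1; commitIndex=1
Op 8: append 2 -> log_len=6

Answer: 5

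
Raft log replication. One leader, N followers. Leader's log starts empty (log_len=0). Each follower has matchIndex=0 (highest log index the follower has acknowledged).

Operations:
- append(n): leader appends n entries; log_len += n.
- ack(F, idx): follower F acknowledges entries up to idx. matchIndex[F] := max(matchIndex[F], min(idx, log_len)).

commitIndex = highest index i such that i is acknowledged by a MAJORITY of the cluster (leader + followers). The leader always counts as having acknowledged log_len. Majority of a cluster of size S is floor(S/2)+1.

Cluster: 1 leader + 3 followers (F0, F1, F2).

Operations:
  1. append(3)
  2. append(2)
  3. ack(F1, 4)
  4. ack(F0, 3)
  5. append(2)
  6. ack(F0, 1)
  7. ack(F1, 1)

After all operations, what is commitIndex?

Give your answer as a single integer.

Op 1: append 3 -> log_len=3
Op 2: append 2 -> log_len=5
Op 3: F1 acks idx 4 -> match: F0=0 F1=4 F2=0; commitIndex=0
Op 4: F0 acks idx 3 -> match: F0=3 F1=4 F2=0; commitIndex=3
Op 5: append 2 -> log_len=7
Op 6: F0 acks idx 1 -> match: F0=3 F1=4 F2=0; commitIndex=3
Op 7: F1 acks idx 1 -> match: F0=3 F1=4 F2=0; commitIndex=3

Answer: 3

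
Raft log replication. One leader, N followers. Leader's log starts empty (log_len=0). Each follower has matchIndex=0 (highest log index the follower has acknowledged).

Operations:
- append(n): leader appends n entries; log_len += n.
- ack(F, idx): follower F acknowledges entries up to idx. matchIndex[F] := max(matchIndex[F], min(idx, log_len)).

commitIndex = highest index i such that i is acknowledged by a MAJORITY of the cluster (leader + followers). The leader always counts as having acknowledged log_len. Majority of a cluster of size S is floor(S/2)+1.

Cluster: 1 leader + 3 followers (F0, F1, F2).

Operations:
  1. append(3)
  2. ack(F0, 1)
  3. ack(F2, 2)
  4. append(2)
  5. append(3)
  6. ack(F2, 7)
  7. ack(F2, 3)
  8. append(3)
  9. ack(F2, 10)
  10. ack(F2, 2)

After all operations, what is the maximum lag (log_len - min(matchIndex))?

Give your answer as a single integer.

Op 1: append 3 -> log_len=3
Op 2: F0 acks idx 1 -> match: F0=1 F1=0 F2=0; commitIndex=0
Op 3: F2 acks idx 2 -> match: F0=1 F1=0 F2=2; commitIndex=1
Op 4: append 2 -> log_len=5
Op 5: append 3 -> log_len=8
Op 6: F2 acks idx 7 -> match: F0=1 F1=0 F2=7; commitIndex=1
Op 7: F2 acks idx 3 -> match: F0=1 F1=0 F2=7; commitIndex=1
Op 8: append 3 -> log_len=11
Op 9: F2 acks idx 10 -> match: F0=1 F1=0 F2=10; commitIndex=1
Op 10: F2 acks idx 2 -> match: F0=1 F1=0 F2=10; commitIndex=1

Answer: 11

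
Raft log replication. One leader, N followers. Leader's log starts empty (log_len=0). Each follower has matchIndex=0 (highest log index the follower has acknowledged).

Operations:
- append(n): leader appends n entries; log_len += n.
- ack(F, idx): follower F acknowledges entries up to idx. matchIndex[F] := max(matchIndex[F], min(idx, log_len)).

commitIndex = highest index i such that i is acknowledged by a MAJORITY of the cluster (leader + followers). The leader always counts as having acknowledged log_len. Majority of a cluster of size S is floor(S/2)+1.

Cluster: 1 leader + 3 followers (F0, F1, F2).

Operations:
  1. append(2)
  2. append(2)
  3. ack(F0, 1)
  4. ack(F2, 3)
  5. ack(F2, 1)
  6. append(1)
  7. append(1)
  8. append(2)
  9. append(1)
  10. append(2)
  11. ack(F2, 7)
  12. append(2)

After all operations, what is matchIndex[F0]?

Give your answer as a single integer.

Op 1: append 2 -> log_len=2
Op 2: append 2 -> log_len=4
Op 3: F0 acks idx 1 -> match: F0=1 F1=0 F2=0; commitIndex=0
Op 4: F2 acks idx 3 -> match: F0=1 F1=0 F2=3; commitIndex=1
Op 5: F2 acks idx 1 -> match: F0=1 F1=0 F2=3; commitIndex=1
Op 6: append 1 -> log_len=5
Op 7: append 1 -> log_len=6
Op 8: append 2 -> log_len=8
Op 9: append 1 -> log_len=9
Op 10: append 2 -> log_len=11
Op 11: F2 acks idx 7 -> match: F0=1 F1=0 F2=7; commitIndex=1
Op 12: append 2 -> log_len=13

Answer: 1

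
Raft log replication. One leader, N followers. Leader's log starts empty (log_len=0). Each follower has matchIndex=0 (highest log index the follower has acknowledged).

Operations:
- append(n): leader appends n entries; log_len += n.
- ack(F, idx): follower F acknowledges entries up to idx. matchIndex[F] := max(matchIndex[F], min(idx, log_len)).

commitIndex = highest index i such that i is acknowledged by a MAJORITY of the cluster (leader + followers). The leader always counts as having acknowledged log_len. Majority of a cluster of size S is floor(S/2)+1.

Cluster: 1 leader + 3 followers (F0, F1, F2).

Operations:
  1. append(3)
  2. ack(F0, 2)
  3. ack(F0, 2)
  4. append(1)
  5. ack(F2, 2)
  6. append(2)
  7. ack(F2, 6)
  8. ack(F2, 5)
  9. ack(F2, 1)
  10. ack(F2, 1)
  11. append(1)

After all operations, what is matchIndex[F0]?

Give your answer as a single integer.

Answer: 2

Derivation:
Op 1: append 3 -> log_len=3
Op 2: F0 acks idx 2 -> match: F0=2 F1=0 F2=0; commitIndex=0
Op 3: F0 acks idx 2 -> match: F0=2 F1=0 F2=0; commitIndex=0
Op 4: append 1 -> log_len=4
Op 5: F2 acks idx 2 -> match: F0=2 F1=0 F2=2; commitIndex=2
Op 6: append 2 -> log_len=6
Op 7: F2 acks idx 6 -> match: F0=2 F1=0 F2=6; commitIndex=2
Op 8: F2 acks idx 5 -> match: F0=2 F1=0 F2=6; commitIndex=2
Op 9: F2 acks idx 1 -> match: F0=2 F1=0 F2=6; commitIndex=2
Op 10: F2 acks idx 1 -> match: F0=2 F1=0 F2=6; commitIndex=2
Op 11: append 1 -> log_len=7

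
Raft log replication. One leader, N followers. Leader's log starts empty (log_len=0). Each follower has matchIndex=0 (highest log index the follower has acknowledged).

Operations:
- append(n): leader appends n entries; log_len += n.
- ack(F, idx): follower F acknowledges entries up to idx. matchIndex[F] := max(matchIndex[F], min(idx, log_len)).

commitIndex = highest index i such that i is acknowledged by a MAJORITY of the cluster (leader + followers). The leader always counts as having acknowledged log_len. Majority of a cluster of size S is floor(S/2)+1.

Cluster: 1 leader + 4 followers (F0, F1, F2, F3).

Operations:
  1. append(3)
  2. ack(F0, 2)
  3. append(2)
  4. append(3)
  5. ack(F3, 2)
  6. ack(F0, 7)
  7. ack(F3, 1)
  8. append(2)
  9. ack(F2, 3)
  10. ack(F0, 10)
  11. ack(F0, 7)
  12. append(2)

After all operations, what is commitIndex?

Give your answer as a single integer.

Op 1: append 3 -> log_len=3
Op 2: F0 acks idx 2 -> match: F0=2 F1=0 F2=0 F3=0; commitIndex=0
Op 3: append 2 -> log_len=5
Op 4: append 3 -> log_len=8
Op 5: F3 acks idx 2 -> match: F0=2 F1=0 F2=0 F3=2; commitIndex=2
Op 6: F0 acks idx 7 -> match: F0=7 F1=0 F2=0 F3=2; commitIndex=2
Op 7: F3 acks idx 1 -> match: F0=7 F1=0 F2=0 F3=2; commitIndex=2
Op 8: append 2 -> log_len=10
Op 9: F2 acks idx 3 -> match: F0=7 F1=0 F2=3 F3=2; commitIndex=3
Op 10: F0 acks idx 10 -> match: F0=10 F1=0 F2=3 F3=2; commitIndex=3
Op 11: F0 acks idx 7 -> match: F0=10 F1=0 F2=3 F3=2; commitIndex=3
Op 12: append 2 -> log_len=12

Answer: 3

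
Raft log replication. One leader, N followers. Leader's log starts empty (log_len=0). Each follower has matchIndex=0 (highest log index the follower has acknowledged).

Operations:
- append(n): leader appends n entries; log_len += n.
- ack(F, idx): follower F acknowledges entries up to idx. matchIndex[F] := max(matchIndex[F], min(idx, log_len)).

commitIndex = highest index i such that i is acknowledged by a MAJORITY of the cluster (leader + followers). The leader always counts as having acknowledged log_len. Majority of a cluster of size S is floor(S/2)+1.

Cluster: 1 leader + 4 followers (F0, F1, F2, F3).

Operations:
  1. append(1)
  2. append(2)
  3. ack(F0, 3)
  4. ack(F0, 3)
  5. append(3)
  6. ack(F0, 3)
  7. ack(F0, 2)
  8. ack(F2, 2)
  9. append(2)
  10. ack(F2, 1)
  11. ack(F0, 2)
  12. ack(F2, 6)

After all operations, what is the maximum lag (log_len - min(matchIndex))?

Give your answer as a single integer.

Answer: 8

Derivation:
Op 1: append 1 -> log_len=1
Op 2: append 2 -> log_len=3
Op 3: F0 acks idx 3 -> match: F0=3 F1=0 F2=0 F3=0; commitIndex=0
Op 4: F0 acks idx 3 -> match: F0=3 F1=0 F2=0 F3=0; commitIndex=0
Op 5: append 3 -> log_len=6
Op 6: F0 acks idx 3 -> match: F0=3 F1=0 F2=0 F3=0; commitIndex=0
Op 7: F0 acks idx 2 -> match: F0=3 F1=0 F2=0 F3=0; commitIndex=0
Op 8: F2 acks idx 2 -> match: F0=3 F1=0 F2=2 F3=0; commitIndex=2
Op 9: append 2 -> log_len=8
Op 10: F2 acks idx 1 -> match: F0=3 F1=0 F2=2 F3=0; commitIndex=2
Op 11: F0 acks idx 2 -> match: F0=3 F1=0 F2=2 F3=0; commitIndex=2
Op 12: F2 acks idx 6 -> match: F0=3 F1=0 F2=6 F3=0; commitIndex=3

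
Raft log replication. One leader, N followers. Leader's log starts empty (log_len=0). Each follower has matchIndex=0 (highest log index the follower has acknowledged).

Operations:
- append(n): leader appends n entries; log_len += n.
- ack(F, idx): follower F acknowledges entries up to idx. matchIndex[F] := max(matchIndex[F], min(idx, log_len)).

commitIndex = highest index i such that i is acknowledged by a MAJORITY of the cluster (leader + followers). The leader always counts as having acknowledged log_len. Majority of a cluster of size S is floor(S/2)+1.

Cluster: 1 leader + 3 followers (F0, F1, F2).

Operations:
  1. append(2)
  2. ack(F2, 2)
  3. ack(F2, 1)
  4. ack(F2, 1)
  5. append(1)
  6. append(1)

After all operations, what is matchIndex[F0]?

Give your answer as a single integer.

Op 1: append 2 -> log_len=2
Op 2: F2 acks idx 2 -> match: F0=0 F1=0 F2=2; commitIndex=0
Op 3: F2 acks idx 1 -> match: F0=0 F1=0 F2=2; commitIndex=0
Op 4: F2 acks idx 1 -> match: F0=0 F1=0 F2=2; commitIndex=0
Op 5: append 1 -> log_len=3
Op 6: append 1 -> log_len=4

Answer: 0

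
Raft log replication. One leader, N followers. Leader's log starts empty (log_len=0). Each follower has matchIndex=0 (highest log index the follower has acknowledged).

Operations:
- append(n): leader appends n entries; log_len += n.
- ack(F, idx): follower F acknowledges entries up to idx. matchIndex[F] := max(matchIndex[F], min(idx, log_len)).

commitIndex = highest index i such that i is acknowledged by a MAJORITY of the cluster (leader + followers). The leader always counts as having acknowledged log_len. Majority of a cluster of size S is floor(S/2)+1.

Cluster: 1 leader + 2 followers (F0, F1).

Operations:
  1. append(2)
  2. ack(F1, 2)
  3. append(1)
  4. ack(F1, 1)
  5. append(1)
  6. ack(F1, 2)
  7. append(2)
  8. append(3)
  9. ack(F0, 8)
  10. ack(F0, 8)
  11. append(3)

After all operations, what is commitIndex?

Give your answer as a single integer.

Op 1: append 2 -> log_len=2
Op 2: F1 acks idx 2 -> match: F0=0 F1=2; commitIndex=2
Op 3: append 1 -> log_len=3
Op 4: F1 acks idx 1 -> match: F0=0 F1=2; commitIndex=2
Op 5: append 1 -> log_len=4
Op 6: F1 acks idx 2 -> match: F0=0 F1=2; commitIndex=2
Op 7: append 2 -> log_len=6
Op 8: append 3 -> log_len=9
Op 9: F0 acks idx 8 -> match: F0=8 F1=2; commitIndex=8
Op 10: F0 acks idx 8 -> match: F0=8 F1=2; commitIndex=8
Op 11: append 3 -> log_len=12

Answer: 8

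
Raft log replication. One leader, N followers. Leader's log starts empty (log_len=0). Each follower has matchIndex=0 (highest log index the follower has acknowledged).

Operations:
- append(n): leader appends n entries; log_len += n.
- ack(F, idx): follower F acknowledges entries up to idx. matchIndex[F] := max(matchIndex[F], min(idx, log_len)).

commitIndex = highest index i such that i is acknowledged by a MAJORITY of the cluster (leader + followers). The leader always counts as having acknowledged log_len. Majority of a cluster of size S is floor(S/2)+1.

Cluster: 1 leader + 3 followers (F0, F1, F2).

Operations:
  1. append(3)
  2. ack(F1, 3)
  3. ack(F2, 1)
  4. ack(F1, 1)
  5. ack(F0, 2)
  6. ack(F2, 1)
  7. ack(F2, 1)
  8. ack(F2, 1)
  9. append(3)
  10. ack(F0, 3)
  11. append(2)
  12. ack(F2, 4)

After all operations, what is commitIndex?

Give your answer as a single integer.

Op 1: append 3 -> log_len=3
Op 2: F1 acks idx 3 -> match: F0=0 F1=3 F2=0; commitIndex=0
Op 3: F2 acks idx 1 -> match: F0=0 F1=3 F2=1; commitIndex=1
Op 4: F1 acks idx 1 -> match: F0=0 F1=3 F2=1; commitIndex=1
Op 5: F0 acks idx 2 -> match: F0=2 F1=3 F2=1; commitIndex=2
Op 6: F2 acks idx 1 -> match: F0=2 F1=3 F2=1; commitIndex=2
Op 7: F2 acks idx 1 -> match: F0=2 F1=3 F2=1; commitIndex=2
Op 8: F2 acks idx 1 -> match: F0=2 F1=3 F2=1; commitIndex=2
Op 9: append 3 -> log_len=6
Op 10: F0 acks idx 3 -> match: F0=3 F1=3 F2=1; commitIndex=3
Op 11: append 2 -> log_len=8
Op 12: F2 acks idx 4 -> match: F0=3 F1=3 F2=4; commitIndex=3

Answer: 3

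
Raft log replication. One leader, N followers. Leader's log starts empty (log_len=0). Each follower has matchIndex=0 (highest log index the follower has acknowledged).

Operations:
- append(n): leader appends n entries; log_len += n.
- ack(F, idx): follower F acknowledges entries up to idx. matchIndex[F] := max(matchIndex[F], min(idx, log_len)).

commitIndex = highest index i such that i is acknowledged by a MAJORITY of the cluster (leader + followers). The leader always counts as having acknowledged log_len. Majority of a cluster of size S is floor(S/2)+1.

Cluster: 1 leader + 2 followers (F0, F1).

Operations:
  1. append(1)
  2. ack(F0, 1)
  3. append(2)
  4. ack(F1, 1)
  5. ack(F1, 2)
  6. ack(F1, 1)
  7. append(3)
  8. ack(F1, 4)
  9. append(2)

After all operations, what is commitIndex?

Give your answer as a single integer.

Op 1: append 1 -> log_len=1
Op 2: F0 acks idx 1 -> match: F0=1 F1=0; commitIndex=1
Op 3: append 2 -> log_len=3
Op 4: F1 acks idx 1 -> match: F0=1 F1=1; commitIndex=1
Op 5: F1 acks idx 2 -> match: F0=1 F1=2; commitIndex=2
Op 6: F1 acks idx 1 -> match: F0=1 F1=2; commitIndex=2
Op 7: append 3 -> log_len=6
Op 8: F1 acks idx 4 -> match: F0=1 F1=4; commitIndex=4
Op 9: append 2 -> log_len=8

Answer: 4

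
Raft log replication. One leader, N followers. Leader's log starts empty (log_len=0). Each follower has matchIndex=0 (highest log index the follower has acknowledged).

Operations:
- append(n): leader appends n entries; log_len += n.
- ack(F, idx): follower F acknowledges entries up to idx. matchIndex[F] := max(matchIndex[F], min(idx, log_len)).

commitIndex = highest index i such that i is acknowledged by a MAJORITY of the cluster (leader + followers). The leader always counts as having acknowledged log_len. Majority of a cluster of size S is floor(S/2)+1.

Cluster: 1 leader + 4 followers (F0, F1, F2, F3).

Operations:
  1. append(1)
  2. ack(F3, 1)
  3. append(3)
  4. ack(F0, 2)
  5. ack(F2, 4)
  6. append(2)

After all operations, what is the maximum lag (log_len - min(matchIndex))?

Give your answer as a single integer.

Op 1: append 1 -> log_len=1
Op 2: F3 acks idx 1 -> match: F0=0 F1=0 F2=0 F3=1; commitIndex=0
Op 3: append 3 -> log_len=4
Op 4: F0 acks idx 2 -> match: F0=2 F1=0 F2=0 F3=1; commitIndex=1
Op 5: F2 acks idx 4 -> match: F0=2 F1=0 F2=4 F3=1; commitIndex=2
Op 6: append 2 -> log_len=6

Answer: 6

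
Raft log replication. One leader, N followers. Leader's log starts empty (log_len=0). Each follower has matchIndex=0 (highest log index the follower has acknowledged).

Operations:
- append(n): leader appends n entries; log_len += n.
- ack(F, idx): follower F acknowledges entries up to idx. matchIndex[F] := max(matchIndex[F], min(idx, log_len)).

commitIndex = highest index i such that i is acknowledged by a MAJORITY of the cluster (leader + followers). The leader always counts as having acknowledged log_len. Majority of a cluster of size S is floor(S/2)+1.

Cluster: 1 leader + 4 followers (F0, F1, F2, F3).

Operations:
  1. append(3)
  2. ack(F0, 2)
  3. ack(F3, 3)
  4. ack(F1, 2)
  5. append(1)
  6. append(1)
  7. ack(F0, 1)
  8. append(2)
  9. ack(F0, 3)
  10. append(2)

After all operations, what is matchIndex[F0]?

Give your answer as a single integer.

Op 1: append 3 -> log_len=3
Op 2: F0 acks idx 2 -> match: F0=2 F1=0 F2=0 F3=0; commitIndex=0
Op 3: F3 acks idx 3 -> match: F0=2 F1=0 F2=0 F3=3; commitIndex=2
Op 4: F1 acks idx 2 -> match: F0=2 F1=2 F2=0 F3=3; commitIndex=2
Op 5: append 1 -> log_len=4
Op 6: append 1 -> log_len=5
Op 7: F0 acks idx 1 -> match: F0=2 F1=2 F2=0 F3=3; commitIndex=2
Op 8: append 2 -> log_len=7
Op 9: F0 acks idx 3 -> match: F0=3 F1=2 F2=0 F3=3; commitIndex=3
Op 10: append 2 -> log_len=9

Answer: 3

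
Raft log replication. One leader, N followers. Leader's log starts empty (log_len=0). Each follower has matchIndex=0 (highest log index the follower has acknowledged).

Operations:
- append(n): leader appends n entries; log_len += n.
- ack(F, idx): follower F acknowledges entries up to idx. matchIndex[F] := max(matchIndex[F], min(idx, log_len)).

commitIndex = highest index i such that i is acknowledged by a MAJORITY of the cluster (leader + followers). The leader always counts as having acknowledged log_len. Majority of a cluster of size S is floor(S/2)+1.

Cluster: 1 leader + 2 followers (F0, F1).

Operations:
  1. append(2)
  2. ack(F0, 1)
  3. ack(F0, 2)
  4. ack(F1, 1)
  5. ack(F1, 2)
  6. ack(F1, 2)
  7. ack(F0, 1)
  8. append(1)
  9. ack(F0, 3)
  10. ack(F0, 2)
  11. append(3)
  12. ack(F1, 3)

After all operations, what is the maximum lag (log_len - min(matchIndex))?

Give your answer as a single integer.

Op 1: append 2 -> log_len=2
Op 2: F0 acks idx 1 -> match: F0=1 F1=0; commitIndex=1
Op 3: F0 acks idx 2 -> match: F0=2 F1=0; commitIndex=2
Op 4: F1 acks idx 1 -> match: F0=2 F1=1; commitIndex=2
Op 5: F1 acks idx 2 -> match: F0=2 F1=2; commitIndex=2
Op 6: F1 acks idx 2 -> match: F0=2 F1=2; commitIndex=2
Op 7: F0 acks idx 1 -> match: F0=2 F1=2; commitIndex=2
Op 8: append 1 -> log_len=3
Op 9: F0 acks idx 3 -> match: F0=3 F1=2; commitIndex=3
Op 10: F0 acks idx 2 -> match: F0=3 F1=2; commitIndex=3
Op 11: append 3 -> log_len=6
Op 12: F1 acks idx 3 -> match: F0=3 F1=3; commitIndex=3

Answer: 3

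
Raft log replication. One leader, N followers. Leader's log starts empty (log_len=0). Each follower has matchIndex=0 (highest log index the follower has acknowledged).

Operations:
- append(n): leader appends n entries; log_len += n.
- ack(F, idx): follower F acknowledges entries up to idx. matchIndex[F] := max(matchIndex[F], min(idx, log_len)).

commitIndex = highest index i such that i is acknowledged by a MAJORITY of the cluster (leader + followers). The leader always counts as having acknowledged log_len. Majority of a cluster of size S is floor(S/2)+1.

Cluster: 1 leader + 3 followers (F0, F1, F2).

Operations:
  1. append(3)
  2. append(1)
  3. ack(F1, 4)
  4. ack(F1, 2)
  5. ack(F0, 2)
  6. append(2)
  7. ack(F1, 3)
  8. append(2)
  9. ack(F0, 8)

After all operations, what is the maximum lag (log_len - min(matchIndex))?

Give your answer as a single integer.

Answer: 8

Derivation:
Op 1: append 3 -> log_len=3
Op 2: append 1 -> log_len=4
Op 3: F1 acks idx 4 -> match: F0=0 F1=4 F2=0; commitIndex=0
Op 4: F1 acks idx 2 -> match: F0=0 F1=4 F2=0; commitIndex=0
Op 5: F0 acks idx 2 -> match: F0=2 F1=4 F2=0; commitIndex=2
Op 6: append 2 -> log_len=6
Op 7: F1 acks idx 3 -> match: F0=2 F1=4 F2=0; commitIndex=2
Op 8: append 2 -> log_len=8
Op 9: F0 acks idx 8 -> match: F0=8 F1=4 F2=0; commitIndex=4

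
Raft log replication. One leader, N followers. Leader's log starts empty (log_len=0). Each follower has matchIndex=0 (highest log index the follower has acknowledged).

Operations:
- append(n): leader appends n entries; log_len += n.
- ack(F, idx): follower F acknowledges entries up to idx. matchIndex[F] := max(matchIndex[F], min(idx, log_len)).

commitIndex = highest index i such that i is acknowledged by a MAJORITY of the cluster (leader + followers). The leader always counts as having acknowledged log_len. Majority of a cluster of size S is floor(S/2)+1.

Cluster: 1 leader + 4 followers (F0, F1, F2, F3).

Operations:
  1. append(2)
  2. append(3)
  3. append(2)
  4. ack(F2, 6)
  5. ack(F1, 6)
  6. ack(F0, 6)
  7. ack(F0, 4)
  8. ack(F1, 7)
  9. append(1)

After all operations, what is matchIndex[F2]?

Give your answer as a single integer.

Answer: 6

Derivation:
Op 1: append 2 -> log_len=2
Op 2: append 3 -> log_len=5
Op 3: append 2 -> log_len=7
Op 4: F2 acks idx 6 -> match: F0=0 F1=0 F2=6 F3=0; commitIndex=0
Op 5: F1 acks idx 6 -> match: F0=0 F1=6 F2=6 F3=0; commitIndex=6
Op 6: F0 acks idx 6 -> match: F0=6 F1=6 F2=6 F3=0; commitIndex=6
Op 7: F0 acks idx 4 -> match: F0=6 F1=6 F2=6 F3=0; commitIndex=6
Op 8: F1 acks idx 7 -> match: F0=6 F1=7 F2=6 F3=0; commitIndex=6
Op 9: append 1 -> log_len=8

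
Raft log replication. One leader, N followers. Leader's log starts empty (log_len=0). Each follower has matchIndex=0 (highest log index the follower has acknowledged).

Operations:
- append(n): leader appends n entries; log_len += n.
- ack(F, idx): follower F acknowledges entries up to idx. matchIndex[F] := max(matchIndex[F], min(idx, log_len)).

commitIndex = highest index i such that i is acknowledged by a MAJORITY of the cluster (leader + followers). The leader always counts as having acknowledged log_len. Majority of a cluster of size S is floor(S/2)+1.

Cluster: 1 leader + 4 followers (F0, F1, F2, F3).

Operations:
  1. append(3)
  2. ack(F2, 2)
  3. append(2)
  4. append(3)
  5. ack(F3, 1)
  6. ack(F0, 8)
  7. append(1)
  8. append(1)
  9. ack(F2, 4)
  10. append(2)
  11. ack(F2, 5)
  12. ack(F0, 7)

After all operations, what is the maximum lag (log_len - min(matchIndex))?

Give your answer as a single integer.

Op 1: append 3 -> log_len=3
Op 2: F2 acks idx 2 -> match: F0=0 F1=0 F2=2 F3=0; commitIndex=0
Op 3: append 2 -> log_len=5
Op 4: append 3 -> log_len=8
Op 5: F3 acks idx 1 -> match: F0=0 F1=0 F2=2 F3=1; commitIndex=1
Op 6: F0 acks idx 8 -> match: F0=8 F1=0 F2=2 F3=1; commitIndex=2
Op 7: append 1 -> log_len=9
Op 8: append 1 -> log_len=10
Op 9: F2 acks idx 4 -> match: F0=8 F1=0 F2=4 F3=1; commitIndex=4
Op 10: append 2 -> log_len=12
Op 11: F2 acks idx 5 -> match: F0=8 F1=0 F2=5 F3=1; commitIndex=5
Op 12: F0 acks idx 7 -> match: F0=8 F1=0 F2=5 F3=1; commitIndex=5

Answer: 12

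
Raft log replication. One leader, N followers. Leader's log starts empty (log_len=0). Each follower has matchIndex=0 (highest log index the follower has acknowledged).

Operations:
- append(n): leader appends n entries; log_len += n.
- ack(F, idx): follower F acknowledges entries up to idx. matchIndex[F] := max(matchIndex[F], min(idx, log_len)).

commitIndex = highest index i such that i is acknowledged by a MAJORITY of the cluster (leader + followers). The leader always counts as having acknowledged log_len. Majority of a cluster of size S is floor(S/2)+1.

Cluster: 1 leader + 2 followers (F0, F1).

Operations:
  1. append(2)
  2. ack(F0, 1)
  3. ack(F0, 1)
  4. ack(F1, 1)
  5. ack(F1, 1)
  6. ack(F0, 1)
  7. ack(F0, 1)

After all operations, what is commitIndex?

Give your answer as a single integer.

Answer: 1

Derivation:
Op 1: append 2 -> log_len=2
Op 2: F0 acks idx 1 -> match: F0=1 F1=0; commitIndex=1
Op 3: F0 acks idx 1 -> match: F0=1 F1=0; commitIndex=1
Op 4: F1 acks idx 1 -> match: F0=1 F1=1; commitIndex=1
Op 5: F1 acks idx 1 -> match: F0=1 F1=1; commitIndex=1
Op 6: F0 acks idx 1 -> match: F0=1 F1=1; commitIndex=1
Op 7: F0 acks idx 1 -> match: F0=1 F1=1; commitIndex=1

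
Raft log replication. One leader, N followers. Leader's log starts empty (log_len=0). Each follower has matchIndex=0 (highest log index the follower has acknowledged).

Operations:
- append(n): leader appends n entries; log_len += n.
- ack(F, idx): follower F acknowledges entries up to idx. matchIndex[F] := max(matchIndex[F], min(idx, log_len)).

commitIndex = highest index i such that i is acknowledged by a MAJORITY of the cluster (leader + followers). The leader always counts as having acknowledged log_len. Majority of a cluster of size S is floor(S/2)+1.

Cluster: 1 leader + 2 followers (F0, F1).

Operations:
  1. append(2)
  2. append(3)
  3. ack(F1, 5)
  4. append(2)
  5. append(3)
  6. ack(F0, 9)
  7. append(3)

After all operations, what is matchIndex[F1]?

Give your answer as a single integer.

Op 1: append 2 -> log_len=2
Op 2: append 3 -> log_len=5
Op 3: F1 acks idx 5 -> match: F0=0 F1=5; commitIndex=5
Op 4: append 2 -> log_len=7
Op 5: append 3 -> log_len=10
Op 6: F0 acks idx 9 -> match: F0=9 F1=5; commitIndex=9
Op 7: append 3 -> log_len=13

Answer: 5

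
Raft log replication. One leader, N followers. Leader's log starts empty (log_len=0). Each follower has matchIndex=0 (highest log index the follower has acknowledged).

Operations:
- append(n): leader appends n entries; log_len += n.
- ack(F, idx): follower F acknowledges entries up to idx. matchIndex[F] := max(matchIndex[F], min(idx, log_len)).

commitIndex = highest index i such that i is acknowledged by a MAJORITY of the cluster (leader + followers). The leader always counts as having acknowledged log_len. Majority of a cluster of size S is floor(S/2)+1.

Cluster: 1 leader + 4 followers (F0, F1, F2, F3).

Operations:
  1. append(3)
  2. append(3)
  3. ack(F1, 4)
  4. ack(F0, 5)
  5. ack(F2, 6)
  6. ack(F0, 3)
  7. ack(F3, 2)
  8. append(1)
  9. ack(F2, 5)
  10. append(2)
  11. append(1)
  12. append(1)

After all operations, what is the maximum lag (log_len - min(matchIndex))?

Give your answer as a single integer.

Answer: 9

Derivation:
Op 1: append 3 -> log_len=3
Op 2: append 3 -> log_len=6
Op 3: F1 acks idx 4 -> match: F0=0 F1=4 F2=0 F3=0; commitIndex=0
Op 4: F0 acks idx 5 -> match: F0=5 F1=4 F2=0 F3=0; commitIndex=4
Op 5: F2 acks idx 6 -> match: F0=5 F1=4 F2=6 F3=0; commitIndex=5
Op 6: F0 acks idx 3 -> match: F0=5 F1=4 F2=6 F3=0; commitIndex=5
Op 7: F3 acks idx 2 -> match: F0=5 F1=4 F2=6 F3=2; commitIndex=5
Op 8: append 1 -> log_len=7
Op 9: F2 acks idx 5 -> match: F0=5 F1=4 F2=6 F3=2; commitIndex=5
Op 10: append 2 -> log_len=9
Op 11: append 1 -> log_len=10
Op 12: append 1 -> log_len=11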